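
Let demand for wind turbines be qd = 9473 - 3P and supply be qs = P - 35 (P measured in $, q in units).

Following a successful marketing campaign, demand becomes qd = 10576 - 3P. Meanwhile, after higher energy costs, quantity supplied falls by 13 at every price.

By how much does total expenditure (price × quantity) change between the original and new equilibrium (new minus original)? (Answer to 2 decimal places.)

+1359914.00

Initially, 9473 - 3P = P - 35, so 9508 = 4P and P = 2377, q = 2342.
The new curves are qd = 10576 - 3P (demand) and qs = P - 48 (supply).
New equilibrium: 10576 - 3P = P - 48 ⇒ 10624 = 4P ⇒ P = 2656, q = 2608.
Expenditure moves from 2377×2342 = 5566934 to 2656×2608 = 6926848; change = +1359914.00.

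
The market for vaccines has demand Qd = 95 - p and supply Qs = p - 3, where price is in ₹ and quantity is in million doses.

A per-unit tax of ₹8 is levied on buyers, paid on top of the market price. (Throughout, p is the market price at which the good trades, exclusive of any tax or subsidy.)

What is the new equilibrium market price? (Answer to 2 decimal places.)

Initially, 95 - p = p - 3, so 98 = 2p and p = 49, Q = 46.
Since buyers pay the price plus the tax, the effective demand curve becomes Qd = 87 - p.
Clearing the new market: 87 - p = p - 3, so p = 45 and Q = 42.

45.00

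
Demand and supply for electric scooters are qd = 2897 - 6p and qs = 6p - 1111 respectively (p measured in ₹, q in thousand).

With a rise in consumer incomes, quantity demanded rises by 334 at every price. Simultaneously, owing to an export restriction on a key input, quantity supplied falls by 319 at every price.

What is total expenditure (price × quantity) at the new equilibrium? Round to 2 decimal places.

349769.21

Solve the original market: 2897 - 6p = 6p - 1111, hence p = 334 and q = 893.
After the shift, demand is qd = 3231 - 6p and supply is qs = 6p - 1430.
Setting them equal: 3231 - 6p = 6p - 1430 → 4661 = 12p, so p = 4661/12 ≈ 388.4167 and q = 900.5.
New expenditure = 388.4167 × 900.5 = 349769.21.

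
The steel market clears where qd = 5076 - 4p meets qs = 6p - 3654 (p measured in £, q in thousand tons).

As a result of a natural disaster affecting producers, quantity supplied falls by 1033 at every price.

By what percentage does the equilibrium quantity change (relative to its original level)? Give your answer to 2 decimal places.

-26.09

Initially, 5076 - 4p = 6p - 3654, so 8730 = 10p and p = 873, q = 1584.
With the change applied: demand qd = 5076 - 4p, supply qs = 6p - 4687.
Clearing the new market: 5076 - 4p = 6p - 4687, so p = 976.3 and q = 1170.8.
%Δq = (1170.8 − 1584) / 1584 × 100 = -26.09%.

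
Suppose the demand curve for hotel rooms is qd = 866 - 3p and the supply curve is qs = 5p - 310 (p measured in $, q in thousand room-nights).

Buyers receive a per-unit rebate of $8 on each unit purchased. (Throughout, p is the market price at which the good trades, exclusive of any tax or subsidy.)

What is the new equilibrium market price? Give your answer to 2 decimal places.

Solve the original market: 866 - 3p = 5p - 310, hence p = 147 and q = 425.
Since buyers' out-of-pocket price is the market price minus the rebate, the effective demand curve becomes qd = 890 - 3p.
Clearing the new market: 890 - 3p = 5p - 310, so p = 150 and q = 440.

150.00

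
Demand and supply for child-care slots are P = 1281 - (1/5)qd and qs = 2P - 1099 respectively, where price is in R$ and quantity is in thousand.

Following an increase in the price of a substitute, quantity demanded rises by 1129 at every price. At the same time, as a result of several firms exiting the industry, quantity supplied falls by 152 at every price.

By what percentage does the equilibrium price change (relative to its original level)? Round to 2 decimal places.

+17.07

Initially, 6405 - 5P = 2P - 1099, so 7504 = 7P and P = 1072, q = 1045.
The new curves are qd = 7534 - 5P (demand) and qs = 2P - 1251 (supply).
Setting them equal: 7534 - 5P = 2P - 1251 → 8785 = 7P, so P = 1255 and q = 1259.
%ΔP = (1255 − 1072) / 1072 × 100 = +17.07%.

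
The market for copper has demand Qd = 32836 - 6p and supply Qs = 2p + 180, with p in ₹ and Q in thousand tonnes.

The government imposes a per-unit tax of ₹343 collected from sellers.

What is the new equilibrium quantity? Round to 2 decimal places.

Solve the original market: 32836 - 6p = 2p + 180, hence p = 4082 and Q = 8344.
Since sellers keep the price net of the tax, the effective supply curve becomes Qs = 2p - 506.
Clearing the new market: 32836 - 6p = 2p - 506, so p = 4167.75 and Q = 7829.5.

7829.50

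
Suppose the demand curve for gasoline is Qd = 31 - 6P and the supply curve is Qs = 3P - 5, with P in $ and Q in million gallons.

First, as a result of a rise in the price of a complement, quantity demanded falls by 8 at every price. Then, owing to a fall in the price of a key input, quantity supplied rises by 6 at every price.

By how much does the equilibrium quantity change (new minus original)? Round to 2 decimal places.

Before the shock: 31 - 6P = 3P - 5 ⇒ 36 = 9P ⇒ P = 4, Q = 7.
With the change applied: demand Qd = 23 - 6P, supply Qs = 3P + 1.
Equate the new curves: 23 - 6P = 3P + 1, giving 22 = 9P, P = 22/9 ≈ 2.4444, Q = 25/3 ≈ 8.3333.
ΔQ = 8.3333 − 7 = +1.33.

+1.33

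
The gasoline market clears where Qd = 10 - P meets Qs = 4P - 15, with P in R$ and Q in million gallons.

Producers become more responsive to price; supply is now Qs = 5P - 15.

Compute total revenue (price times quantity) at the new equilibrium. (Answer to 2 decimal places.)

24.31

Original equilibrium: 10 - P = 4P - 15 gives 25 = 5P, so P = 5 and Q = 5.
After the shift, demand is Qd = 10 - P and supply is Qs = 5P - 15.
Equate the new curves: 10 - P = 5P - 15, giving 25 = 6P, P = 25/6 ≈ 4.1667, Q = 35/6 ≈ 5.8333.
New expenditure = 4.1667 × 5.8333 = 24.31.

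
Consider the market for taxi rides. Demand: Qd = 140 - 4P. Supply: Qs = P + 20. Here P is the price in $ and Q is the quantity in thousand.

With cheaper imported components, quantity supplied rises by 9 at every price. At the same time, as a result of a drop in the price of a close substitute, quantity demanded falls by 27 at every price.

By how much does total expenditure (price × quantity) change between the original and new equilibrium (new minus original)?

-286.56

Initially, 140 - 4P = P + 20, so 120 = 5P and P = 24, Q = 44.
After the shift, demand is Qd = 113 - 4P and supply is Qs = P + 29.
Setting them equal: 113 - 4P = P + 29 → 84 = 5P, so P = 16.8 and Q = 45.8.
Expenditure moves from 24×44 = 1056 to 16.8×45.8 = 769.44; change = -286.56.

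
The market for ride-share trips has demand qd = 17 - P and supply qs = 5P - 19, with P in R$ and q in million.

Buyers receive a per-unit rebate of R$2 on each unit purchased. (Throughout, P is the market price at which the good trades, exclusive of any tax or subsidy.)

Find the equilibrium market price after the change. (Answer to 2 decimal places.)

6.33

Initially, 17 - P = 5P - 19, so 36 = 6P and P = 6, q = 11.
Since buyers' out-of-pocket price is the market price minus the rebate, the effective demand curve becomes qd = 19 - P.
Equate the new curves: 19 - P = 5P - 19, giving 38 = 6P, P = 19/3 ≈ 6.3333, q = 38/3 ≈ 12.6667.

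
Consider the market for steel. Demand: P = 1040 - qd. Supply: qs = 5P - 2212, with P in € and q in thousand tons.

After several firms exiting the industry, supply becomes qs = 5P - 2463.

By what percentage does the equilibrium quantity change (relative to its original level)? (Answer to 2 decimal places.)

-8.40

Solve the original market: 1040 - P = 5P - 2212, hence P = 542 and q = 498.
With the change applied: demand qd = 1040 - P, supply qs = 5P - 2463.
Clearing the new market: 1040 - P = 5P - 2463, so P = 3503/6 ≈ 583.8333 and q = 2737/6 ≈ 456.1667.
%Δq = (456.1667 − 498) / 498 × 100 = -8.40%.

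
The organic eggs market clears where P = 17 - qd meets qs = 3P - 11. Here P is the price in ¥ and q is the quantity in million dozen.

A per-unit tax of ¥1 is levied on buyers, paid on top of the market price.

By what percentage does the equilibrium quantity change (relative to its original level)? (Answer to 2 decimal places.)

Original equilibrium: 17 - P = 3P - 11 gives 28 = 4P, so P = 7 and q = 10.
Since buyers pay the price plus the tax, the effective demand curve becomes qd = 16 - P.
Clearing the new market: 16 - P = 3P - 11, so P = 6.75 and q = 9.25.
%Δq = (9.25 − 10) / 10 × 100 = -7.50%.

-7.50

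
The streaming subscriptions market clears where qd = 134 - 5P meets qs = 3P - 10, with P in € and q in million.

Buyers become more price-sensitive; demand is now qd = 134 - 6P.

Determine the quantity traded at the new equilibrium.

Initially, 134 - 5P = 3P - 10, so 144 = 8P and P = 18, q = 44.
After the shift, demand is qd = 134 - 6P and supply is qs = 3P - 10.
Clearing the new market: 134 - 6P = 3P - 10, so P = 16 and q = 38.

38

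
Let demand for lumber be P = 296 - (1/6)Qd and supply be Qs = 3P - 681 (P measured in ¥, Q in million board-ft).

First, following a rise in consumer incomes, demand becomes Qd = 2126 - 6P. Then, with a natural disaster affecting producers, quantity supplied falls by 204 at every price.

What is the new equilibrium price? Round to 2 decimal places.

334.56

Original equilibrium: 1776 - 6P = 3P - 681 gives 2457 = 9P, so P = 273 and Q = 138.
After the shift, demand is Qd = 2126 - 6P and supply is Qs = 3P - 885.
Equate the new curves: 2126 - 6P = 3P - 885, giving 3011 = 9P, P = 3011/9 ≈ 334.5556, Q = 356/3 ≈ 118.6667.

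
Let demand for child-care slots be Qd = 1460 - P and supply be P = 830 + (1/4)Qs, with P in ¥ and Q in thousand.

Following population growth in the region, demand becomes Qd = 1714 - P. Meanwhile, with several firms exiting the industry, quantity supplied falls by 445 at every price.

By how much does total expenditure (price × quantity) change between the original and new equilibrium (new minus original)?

Before the shock: 1460 - P = 4P - 3320 ⇒ 4780 = 5P ⇒ P = 956, Q = 504.
After the shift, demand is Qd = 1714 - P and supply is Qs = 4P - 3765.
Clearing the new market: 1714 - P = 4P - 3765, so P = 1095.8 and Q = 618.2.
Expenditure moves from 956×504 = 481824 to 1095.8×618.2 = 677423.56; change = +195599.56.

+195599.56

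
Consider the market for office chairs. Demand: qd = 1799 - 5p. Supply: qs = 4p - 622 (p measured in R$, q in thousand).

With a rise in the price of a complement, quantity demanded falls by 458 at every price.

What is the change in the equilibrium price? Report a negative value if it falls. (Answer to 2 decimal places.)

-50.89

Solve the original market: 1799 - 5p = 4p - 622, hence p = 269 and q = 454.
After the shift, demand is qd = 1341 - 5p and supply is qs = 4p - 622.
Equate the new curves: 1341 - 5p = 4p - 622, giving 1963 = 9p, p = 1963/9 ≈ 218.1111, q = 2254/9 ≈ 250.4444.
Δp = 218.1111 − 269 = -50.89.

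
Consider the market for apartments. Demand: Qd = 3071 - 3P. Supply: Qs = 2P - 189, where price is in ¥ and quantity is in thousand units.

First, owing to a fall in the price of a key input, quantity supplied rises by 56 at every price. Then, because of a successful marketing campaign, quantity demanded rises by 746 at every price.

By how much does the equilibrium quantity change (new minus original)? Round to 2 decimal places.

Before the shock: 3071 - 3P = 2P - 189 ⇒ 3260 = 5P ⇒ P = 652, Q = 1115.
The shock moves the curves to Qd = 3817 - 3P and Qs = 2P - 133.
Setting them equal: 3817 - 3P = 2P - 133 → 3950 = 5P, so P = 790 and Q = 1447.
ΔQ = 1447 − 1115 = +332.00.

+332.00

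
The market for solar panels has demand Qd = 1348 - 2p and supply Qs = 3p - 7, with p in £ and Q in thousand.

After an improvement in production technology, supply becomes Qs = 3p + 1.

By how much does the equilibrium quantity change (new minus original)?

Before the shock: 1348 - 2p = 3p - 7 ⇒ 1355 = 5p ⇒ p = 271, Q = 806.
The shock moves the curves to Qd = 1348 - 2p and Qs = 3p + 1.
Equate the new curves: 1348 - 2p = 3p + 1, giving 1347 = 5p, p = 269.4, Q = 809.2.
ΔQ = 809.2 − 806 = +3.2.

+3.2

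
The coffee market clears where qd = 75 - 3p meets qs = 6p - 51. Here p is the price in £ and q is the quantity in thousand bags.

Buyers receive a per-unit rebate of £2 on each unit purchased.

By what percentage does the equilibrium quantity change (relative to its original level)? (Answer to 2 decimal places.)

Initially, 75 - 3p = 6p - 51, so 126 = 9p and p = 14, q = 33.
Since buyers' out-of-pocket price is the market price minus the rebate, the effective demand curve becomes qd = 81 - 3p.
Setting them equal: 81 - 3p = 6p - 51 → 132 = 9p, so p = 44/3 ≈ 14.6667 and q = 37.
%Δq = (37 − 33) / 33 × 100 = +12.12%.

+12.12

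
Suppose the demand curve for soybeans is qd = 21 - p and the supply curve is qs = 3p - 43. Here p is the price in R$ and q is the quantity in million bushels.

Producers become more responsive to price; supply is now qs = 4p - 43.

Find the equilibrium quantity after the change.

8.2

Before the shock: 21 - p = 3p - 43 ⇒ 64 = 4p ⇒ p = 16, q = 5.
The shock moves the curves to qd = 21 - p and qs = 4p - 43.
Setting them equal: 21 - p = 4p - 43 → 64 = 5p, so p = 12.8 and q = 8.2.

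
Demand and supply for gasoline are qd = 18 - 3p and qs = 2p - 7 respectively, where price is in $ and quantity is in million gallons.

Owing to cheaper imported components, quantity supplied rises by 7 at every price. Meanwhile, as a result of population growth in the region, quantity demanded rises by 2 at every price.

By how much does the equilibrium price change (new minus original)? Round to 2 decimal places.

Original equilibrium: 18 - 3p = 2p - 7 gives 25 = 5p, so p = 5 and q = 3.
With the change applied: demand qd = 20 - 3p, supply qs = 2p.
New equilibrium: 20 - 3p = 2p ⇒ 20 = 5p ⇒ p = 4, q = 8.
Δp = 4 − 5 = -1.00.

-1.00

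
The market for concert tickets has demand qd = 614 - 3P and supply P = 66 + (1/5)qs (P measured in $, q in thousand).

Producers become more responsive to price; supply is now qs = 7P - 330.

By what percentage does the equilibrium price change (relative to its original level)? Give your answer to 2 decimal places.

Initially, 614 - 3P = 5P - 330, so 944 = 8P and P = 118, q = 260.
After the shift, demand is qd = 614 - 3P and supply is qs = 7P - 330.
Setting them equal: 614 - 3P = 7P - 330 → 944 = 10P, so P = 94.4 and q = 330.8.
%ΔP = (94.4 − 118) / 118 × 100 = -20.00%.

-20.00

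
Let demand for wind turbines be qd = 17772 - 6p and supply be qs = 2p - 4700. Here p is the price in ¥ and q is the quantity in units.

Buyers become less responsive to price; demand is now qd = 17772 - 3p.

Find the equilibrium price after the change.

Initially, 17772 - 6p = 2p - 4700, so 22472 = 8p and p = 2809, q = 918.
The shock moves the curves to qd = 17772 - 3p and qs = 2p - 4700.
Clearing the new market: 17772 - 3p = 2p - 4700, so p = 4494.4 and q = 4288.8.

4494.4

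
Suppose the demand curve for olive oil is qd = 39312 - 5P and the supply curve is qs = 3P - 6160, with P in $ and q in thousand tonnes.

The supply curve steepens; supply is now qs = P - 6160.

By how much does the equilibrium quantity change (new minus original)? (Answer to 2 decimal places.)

-9473.33

Solve the original market: 39312 - 5P = 3P - 6160, hence P = 5684 and q = 10892.
With the change applied: demand qd = 39312 - 5P, supply qs = P - 6160.
New equilibrium: 39312 - 5P = P - 6160 ⇒ 45472 = 6P ⇒ P = 22736/3 ≈ 7578.6667, q = 4256/3 ≈ 1418.6667.
Δq = 1418.6667 − 10892 = -9473.33.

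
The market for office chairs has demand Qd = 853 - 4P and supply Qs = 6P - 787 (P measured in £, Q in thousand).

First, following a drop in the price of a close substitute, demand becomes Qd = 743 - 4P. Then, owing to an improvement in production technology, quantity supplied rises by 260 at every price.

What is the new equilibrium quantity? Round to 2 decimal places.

Original equilibrium: 853 - 4P = 6P - 787 gives 1640 = 10P, so P = 164 and Q = 197.
The new curves are Qd = 743 - 4P (demand) and Qs = 6P - 527 (supply).
Clearing the new market: 743 - 4P = 6P - 527, so P = 127 and Q = 235.

235.00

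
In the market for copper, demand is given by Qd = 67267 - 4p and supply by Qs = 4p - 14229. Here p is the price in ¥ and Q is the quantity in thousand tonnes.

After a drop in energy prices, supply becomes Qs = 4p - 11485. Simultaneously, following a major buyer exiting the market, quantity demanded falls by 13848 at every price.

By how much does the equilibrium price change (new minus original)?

-2074

Before the shock: 67267 - 4p = 4p - 14229 ⇒ 81496 = 8p ⇒ p = 10187, Q = 26519.
The shock moves the curves to Qd = 53419 - 4p and Qs = 4p - 11485.
Setting them equal: 53419 - 4p = 4p - 11485 → 64904 = 8p, so p = 8113 and Q = 20967.
Δp = 8113 − 10187 = -2074.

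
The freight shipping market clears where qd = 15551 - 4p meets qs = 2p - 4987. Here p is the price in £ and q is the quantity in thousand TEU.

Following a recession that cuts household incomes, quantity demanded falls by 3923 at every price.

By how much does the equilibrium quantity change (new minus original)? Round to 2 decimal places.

-1307.67

Initially, 15551 - 4p = 2p - 4987, so 20538 = 6p and p = 3423, q = 1859.
The shock moves the curves to qd = 11628 - 4p and qs = 2p - 4987.
Equate the new curves: 11628 - 4p = 2p - 4987, giving 16615 = 6p, p = 16615/6 ≈ 2769.1667, q = 1654/3 ≈ 551.3333.
Δq = 551.3333 − 1859 = -1307.67.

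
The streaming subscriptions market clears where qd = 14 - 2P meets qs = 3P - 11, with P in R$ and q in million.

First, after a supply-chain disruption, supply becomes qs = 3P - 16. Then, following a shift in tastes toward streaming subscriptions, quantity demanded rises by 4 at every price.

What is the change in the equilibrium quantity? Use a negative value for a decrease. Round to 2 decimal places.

Initially, 14 - 2P = 3P - 11, so 25 = 5P and P = 5, q = 4.
After the shift, demand is qd = 18 - 2P and supply is qs = 3P - 16.
Clearing the new market: 18 - 2P = 3P - 16, so P = 6.8 and q = 4.4.
Δq = 4.4 − 4 = +0.40.

+0.40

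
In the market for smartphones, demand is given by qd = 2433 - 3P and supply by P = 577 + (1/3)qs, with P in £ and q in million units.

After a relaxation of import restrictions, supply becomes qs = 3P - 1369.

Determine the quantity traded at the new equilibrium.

532

Original equilibrium: 2433 - 3P = 3P - 1731 gives 4164 = 6P, so P = 694 and q = 351.
After the shift, demand is qd = 2433 - 3P and supply is qs = 3P - 1369.
New equilibrium: 2433 - 3P = 3P - 1369 ⇒ 3802 = 6P ⇒ P = 1901/3 ≈ 633.6667, q = 532.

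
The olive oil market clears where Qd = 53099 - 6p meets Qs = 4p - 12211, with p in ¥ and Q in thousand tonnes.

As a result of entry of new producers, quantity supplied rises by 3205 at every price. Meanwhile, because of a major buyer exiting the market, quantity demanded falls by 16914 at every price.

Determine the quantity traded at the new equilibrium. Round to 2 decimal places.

Original equilibrium: 53099 - 6p = 4p - 12211 gives 65310 = 10p, so p = 6531 and Q = 13913.
With the change applied: demand Qd = 36185 - 6p, supply Qs = 4p - 9006.
New equilibrium: 36185 - 6p = 4p - 9006 ⇒ 45191 = 10p ⇒ p = 4519.1, Q = 9070.4.

9070.40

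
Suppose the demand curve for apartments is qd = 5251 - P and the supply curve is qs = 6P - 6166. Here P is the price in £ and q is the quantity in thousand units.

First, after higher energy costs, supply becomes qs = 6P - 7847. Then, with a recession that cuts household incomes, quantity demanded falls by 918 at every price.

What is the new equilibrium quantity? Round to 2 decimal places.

2593.00

Initially, 5251 - P = 6P - 6166, so 11417 = 7P and P = 1631, q = 3620.
The shock moves the curves to qd = 4333 - P and qs = 6P - 7847.
Equate the new curves: 4333 - P = 6P - 7847, giving 12180 = 7P, P = 1740, q = 2593.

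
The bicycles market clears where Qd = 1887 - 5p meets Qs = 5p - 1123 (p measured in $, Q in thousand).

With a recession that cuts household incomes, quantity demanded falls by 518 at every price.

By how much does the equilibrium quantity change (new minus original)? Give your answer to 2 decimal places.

-259.00

Solve the original market: 1887 - 5p = 5p - 1123, hence p = 301 and Q = 382.
With the change applied: demand Qd = 1369 - 5p, supply Qs = 5p - 1123.
Clearing the new market: 1369 - 5p = 5p - 1123, so p = 249.2 and Q = 123.
ΔQ = 123 − 382 = -259.00.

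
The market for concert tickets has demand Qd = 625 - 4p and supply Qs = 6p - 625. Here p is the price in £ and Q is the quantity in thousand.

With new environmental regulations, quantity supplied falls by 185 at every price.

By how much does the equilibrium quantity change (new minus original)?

-74

Before the shock: 625 - 4p = 6p - 625 ⇒ 1250 = 10p ⇒ p = 125, Q = 125.
The new curves are Qd = 625 - 4p (demand) and Qs = 6p - 810 (supply).
Setting them equal: 625 - 4p = 6p - 810 → 1435 = 10p, so p = 143.5 and Q = 51.
ΔQ = 51 − 125 = -74.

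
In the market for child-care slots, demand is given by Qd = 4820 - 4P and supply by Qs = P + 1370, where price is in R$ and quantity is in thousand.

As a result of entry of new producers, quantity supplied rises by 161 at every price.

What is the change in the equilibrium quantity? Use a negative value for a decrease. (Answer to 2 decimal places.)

+128.80

Original equilibrium: 4820 - 4P = P + 1370 gives 3450 = 5P, so P = 690 and Q = 2060.
The new curves are Qd = 4820 - 4P (demand) and Qs = P + 1531 (supply).
Clearing the new market: 4820 - 4P = P + 1531, so P = 657.8 and Q = 2188.8.
ΔQ = 2188.8 − 2060 = +128.80.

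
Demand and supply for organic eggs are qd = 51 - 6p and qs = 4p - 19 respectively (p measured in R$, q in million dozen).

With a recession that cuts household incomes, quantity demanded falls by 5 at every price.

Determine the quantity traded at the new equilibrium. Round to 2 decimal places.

7.00

Initially, 51 - 6p = 4p - 19, so 70 = 10p and p = 7, q = 9.
With the change applied: demand qd = 46 - 6p, supply qs = 4p - 19.
New equilibrium: 46 - 6p = 4p - 19 ⇒ 65 = 10p ⇒ p = 6.5, q = 7.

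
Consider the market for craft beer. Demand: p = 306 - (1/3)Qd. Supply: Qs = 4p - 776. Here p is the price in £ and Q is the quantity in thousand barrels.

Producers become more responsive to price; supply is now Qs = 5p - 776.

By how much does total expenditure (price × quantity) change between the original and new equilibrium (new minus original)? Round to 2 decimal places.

+13408.31

Before the shock: 918 - 3p = 4p - 776 ⇒ 1694 = 7p ⇒ p = 242, Q = 192.
The new curves are Qd = 918 - 3p (demand) and Qs = 5p - 776 (supply).
Equate the new curves: 918 - 3p = 5p - 776, giving 1694 = 8p, p = 211.75, Q = 282.75.
Expenditure moves from 242×192 = 46464 to 211.75×282.75 = 59872.3125; change = +13408.31.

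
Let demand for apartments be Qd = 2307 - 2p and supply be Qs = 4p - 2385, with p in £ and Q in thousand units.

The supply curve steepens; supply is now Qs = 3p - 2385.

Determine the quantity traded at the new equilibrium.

Before the shock: 2307 - 2p = 4p - 2385 ⇒ 4692 = 6p ⇒ p = 782, Q = 743.
After the shift, demand is Qd = 2307 - 2p and supply is Qs = 3p - 2385.
Setting them equal: 2307 - 2p = 3p - 2385 → 4692 = 5p, so p = 938.4 and Q = 430.2.

430.2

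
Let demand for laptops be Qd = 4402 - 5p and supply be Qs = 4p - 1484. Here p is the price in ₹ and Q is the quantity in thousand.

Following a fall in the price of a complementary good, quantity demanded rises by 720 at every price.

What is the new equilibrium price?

Original equilibrium: 4402 - 5p = 4p - 1484 gives 5886 = 9p, so p = 654 and Q = 1132.
After the shift, demand is Qd = 5122 - 5p and supply is Qs = 4p - 1484.
Equate the new curves: 5122 - 5p = 4p - 1484, giving 6606 = 9p, p = 734, Q = 1452.

734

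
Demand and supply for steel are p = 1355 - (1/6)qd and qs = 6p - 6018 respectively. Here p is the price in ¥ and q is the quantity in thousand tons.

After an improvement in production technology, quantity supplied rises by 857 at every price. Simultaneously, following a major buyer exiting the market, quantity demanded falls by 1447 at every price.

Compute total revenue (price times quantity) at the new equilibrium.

751107

Before the shock: 8130 - 6p = 6p - 6018 ⇒ 14148 = 12p ⇒ p = 1179, q = 1056.
With the change applied: demand qd = 6683 - 6p, supply qs = 6p - 5161.
Setting them equal: 6683 - 6p = 6p - 5161 → 11844 = 12p, so p = 987 and q = 761.
New expenditure = 987 × 761 = 751107.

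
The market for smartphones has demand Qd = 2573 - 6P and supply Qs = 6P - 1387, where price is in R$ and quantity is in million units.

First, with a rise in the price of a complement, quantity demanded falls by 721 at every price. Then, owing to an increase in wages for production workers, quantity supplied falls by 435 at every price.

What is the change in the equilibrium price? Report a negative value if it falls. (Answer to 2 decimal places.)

Initially, 2573 - 6P = 6P - 1387, so 3960 = 12P and P = 330, Q = 593.
The new curves are Qd = 1852 - 6P (demand) and Qs = 6P - 1822 (supply).
Setting them equal: 1852 - 6P = 6P - 1822 → 3674 = 12P, so P = 1837/6 ≈ 306.1667 and Q = 15.
ΔP = 306.1667 − 330 = -23.83.

-23.83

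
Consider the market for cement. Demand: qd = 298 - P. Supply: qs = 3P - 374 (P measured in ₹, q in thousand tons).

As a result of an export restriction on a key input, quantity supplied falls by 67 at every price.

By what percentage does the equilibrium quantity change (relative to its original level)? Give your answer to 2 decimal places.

-12.88

Before the shock: 298 - P = 3P - 374 ⇒ 672 = 4P ⇒ P = 168, q = 130.
The new curves are qd = 298 - P (demand) and qs = 3P - 441 (supply).
Setting them equal: 298 - P = 3P - 441 → 739 = 4P, so P = 184.75 and q = 113.25.
%Δq = (113.25 − 130) / 130 × 100 = -12.88%.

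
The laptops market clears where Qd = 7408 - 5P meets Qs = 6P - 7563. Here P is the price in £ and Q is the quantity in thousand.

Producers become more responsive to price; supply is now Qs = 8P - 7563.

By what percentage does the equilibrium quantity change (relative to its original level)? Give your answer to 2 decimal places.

Before the shock: 7408 - 5P = 6P - 7563 ⇒ 14971 = 11P ⇒ P = 1361, Q = 603.
The new curves are Qd = 7408 - 5P (demand) and Qs = 8P - 7563 (supply).
Clearing the new market: 7408 - 5P = 8P - 7563, so P = 14971/13 ≈ 1151.6154 and Q = 21449/13 ≈ 1649.9231.
%ΔQ = (1649.9231 − 603) / 603 × 100 = +173.62%.

+173.62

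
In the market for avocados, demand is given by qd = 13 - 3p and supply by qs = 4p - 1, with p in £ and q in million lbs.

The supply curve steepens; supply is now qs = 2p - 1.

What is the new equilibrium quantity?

4.6

Initially, 13 - 3p = 4p - 1, so 14 = 7p and p = 2, q = 7.
The shock moves the curves to qd = 13 - 3p and qs = 2p - 1.
Clearing the new market: 13 - 3p = 2p - 1, so p = 2.8 and q = 4.6.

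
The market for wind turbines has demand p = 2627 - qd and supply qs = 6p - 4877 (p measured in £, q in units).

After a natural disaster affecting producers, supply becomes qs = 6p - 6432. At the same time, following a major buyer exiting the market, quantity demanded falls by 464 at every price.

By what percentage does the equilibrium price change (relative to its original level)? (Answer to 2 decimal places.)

Solve the original market: 2627 - p = 6p - 4877, hence p = 1072 and q = 1555.
With the change applied: demand qd = 2163 - p, supply qs = 6p - 6432.
New equilibrium: 2163 - p = 6p - 6432 ⇒ 8595 = 7p ⇒ p = 8595/7 ≈ 1227.8571, q = 6546/7 ≈ 935.1429.
%Δp = (1227.8571 − 1072) / 1072 × 100 = +14.54%.

+14.54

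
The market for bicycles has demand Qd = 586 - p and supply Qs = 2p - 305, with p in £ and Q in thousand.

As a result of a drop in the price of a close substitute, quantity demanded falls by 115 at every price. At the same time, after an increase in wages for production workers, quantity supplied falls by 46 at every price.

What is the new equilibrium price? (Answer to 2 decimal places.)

274.00

Solve the original market: 586 - p = 2p - 305, hence p = 297 and Q = 289.
After the shift, demand is Qd = 471 - p and supply is Qs = 2p - 351.
Clearing the new market: 471 - p = 2p - 351, so p = 274 and Q = 197.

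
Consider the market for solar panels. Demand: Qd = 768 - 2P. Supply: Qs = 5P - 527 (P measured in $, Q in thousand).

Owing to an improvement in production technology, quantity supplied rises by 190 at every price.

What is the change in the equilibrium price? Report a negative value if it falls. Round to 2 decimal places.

-27.14

Original equilibrium: 768 - 2P = 5P - 527 gives 1295 = 7P, so P = 185 and Q = 398.
The new curves are Qd = 768 - 2P (demand) and Qs = 5P - 337 (supply).
Equate the new curves: 768 - 2P = 5P - 337, giving 1105 = 7P, P = 1105/7 ≈ 157.8571, Q = 3166/7 ≈ 452.2857.
ΔP = 157.8571 − 185 = -27.14.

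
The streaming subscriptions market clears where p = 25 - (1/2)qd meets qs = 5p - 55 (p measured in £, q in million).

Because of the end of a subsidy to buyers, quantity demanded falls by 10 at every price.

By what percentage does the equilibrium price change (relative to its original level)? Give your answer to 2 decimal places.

Before the shock: 50 - 2p = 5p - 55 ⇒ 105 = 7p ⇒ p = 15, q = 20.
The shock moves the curves to qd = 40 - 2p and qs = 5p - 55.
Setting them equal: 40 - 2p = 5p - 55 → 95 = 7p, so p = 95/7 ≈ 13.5714 and q = 90/7 ≈ 12.8571.
%Δp = (13.5714 − 15) / 15 × 100 = -9.52%.

-9.52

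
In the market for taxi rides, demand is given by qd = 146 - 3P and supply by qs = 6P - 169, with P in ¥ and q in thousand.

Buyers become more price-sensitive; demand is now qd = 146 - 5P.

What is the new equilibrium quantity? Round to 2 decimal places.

Solve the original market: 146 - 3P = 6P - 169, hence P = 35 and q = 41.
With the change applied: demand qd = 146 - 5P, supply qs = 6P - 169.
Equate the new curves: 146 - 5P = 6P - 169, giving 315 = 11P, P = 315/11 ≈ 28.6364, q = 31/11 ≈ 2.8182.

2.82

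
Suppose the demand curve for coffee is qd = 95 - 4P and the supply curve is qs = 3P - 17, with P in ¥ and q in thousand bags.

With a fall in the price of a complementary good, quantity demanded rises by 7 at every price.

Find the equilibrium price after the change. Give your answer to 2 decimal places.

17.00

Original equilibrium: 95 - 4P = 3P - 17 gives 112 = 7P, so P = 16 and q = 31.
The shock moves the curves to qd = 102 - 4P and qs = 3P - 17.
Equate the new curves: 102 - 4P = 3P - 17, giving 119 = 7P, P = 17, q = 34.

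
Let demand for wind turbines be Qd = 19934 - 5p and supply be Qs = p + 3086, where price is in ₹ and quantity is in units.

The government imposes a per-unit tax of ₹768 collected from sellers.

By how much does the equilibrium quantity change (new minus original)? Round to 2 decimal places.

Initially, 19934 - 5p = p + 3086, so 16848 = 6p and p = 2808, Q = 5894.
Since sellers keep the price net of the tax, the effective supply curve becomes Qs = p + 2318.
Clearing the new market: 19934 - 5p = p + 2318, so p = 2936 and Q = 5254.
ΔQ = 5254 − 5894 = -640.00.

-640.00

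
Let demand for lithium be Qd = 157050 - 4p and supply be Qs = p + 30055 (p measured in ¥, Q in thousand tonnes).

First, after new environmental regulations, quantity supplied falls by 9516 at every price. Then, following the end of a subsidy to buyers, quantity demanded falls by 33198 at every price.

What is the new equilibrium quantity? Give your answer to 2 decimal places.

Initially, 157050 - 4p = p + 30055, so 126995 = 5p and p = 25399, Q = 55454.
The shock moves the curves to Qd = 123852 - 4p and Qs = p + 20539.
New equilibrium: 123852 - 4p = p + 20539 ⇒ 103313 = 5p ⇒ p = 20662.6, Q = 41201.6.

41201.60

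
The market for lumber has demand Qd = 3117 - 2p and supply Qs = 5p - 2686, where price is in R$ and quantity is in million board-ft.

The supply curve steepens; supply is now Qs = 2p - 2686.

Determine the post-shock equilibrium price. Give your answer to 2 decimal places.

1450.75

Original equilibrium: 3117 - 2p = 5p - 2686 gives 5803 = 7p, so p = 829 and Q = 1459.
The new curves are Qd = 3117 - 2p (demand) and Qs = 2p - 2686 (supply).
Setting them equal: 3117 - 2p = 2p - 2686 → 5803 = 4p, so p = 1450.75 and Q = 215.5.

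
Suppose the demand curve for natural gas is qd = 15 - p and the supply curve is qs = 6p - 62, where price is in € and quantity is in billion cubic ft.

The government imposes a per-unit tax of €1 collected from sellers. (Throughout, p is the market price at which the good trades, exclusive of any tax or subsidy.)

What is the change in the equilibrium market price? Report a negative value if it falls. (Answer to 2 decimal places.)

+0.86

Solve the original market: 15 - p = 6p - 62, hence p = 11 and q = 4.
Since sellers keep the price net of the tax, the effective supply curve becomes qs = 6p - 68.
Equate the new curves: 15 - p = 6p - 68, giving 83 = 7p, p = 83/7 ≈ 11.8571, q = 22/7 ≈ 3.1429.
Δp = 11.8571 − 11 = +0.86.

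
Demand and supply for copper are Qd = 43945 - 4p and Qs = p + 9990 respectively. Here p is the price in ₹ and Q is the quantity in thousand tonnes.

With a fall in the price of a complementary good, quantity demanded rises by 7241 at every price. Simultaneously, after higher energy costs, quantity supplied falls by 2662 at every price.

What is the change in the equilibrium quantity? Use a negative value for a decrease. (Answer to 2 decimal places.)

-681.40

Original equilibrium: 43945 - 4p = p + 9990 gives 33955 = 5p, so p = 6791 and Q = 16781.
After the shift, demand is Qd = 51186 - 4p and supply is Qs = p + 7328.
Setting them equal: 51186 - 4p = p + 7328 → 43858 = 5p, so p = 8771.6 and Q = 16099.6.
ΔQ = 16099.6 − 16781 = -681.40.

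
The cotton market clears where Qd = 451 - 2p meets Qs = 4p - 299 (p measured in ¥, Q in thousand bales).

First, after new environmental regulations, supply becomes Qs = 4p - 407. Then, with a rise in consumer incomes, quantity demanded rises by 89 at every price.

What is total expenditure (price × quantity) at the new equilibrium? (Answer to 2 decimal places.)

Initially, 451 - 2p = 4p - 299, so 750 = 6p and p = 125, Q = 201.
The shock moves the curves to Qd = 540 - 2p and Qs = 4p - 407.
Clearing the new market: 540 - 2p = 4p - 407, so p = 947/6 ≈ 157.8333 and Q = 673/3 ≈ 224.3333.
New expenditure = 157.8333 × 224.3333 = 35407.28.

35407.28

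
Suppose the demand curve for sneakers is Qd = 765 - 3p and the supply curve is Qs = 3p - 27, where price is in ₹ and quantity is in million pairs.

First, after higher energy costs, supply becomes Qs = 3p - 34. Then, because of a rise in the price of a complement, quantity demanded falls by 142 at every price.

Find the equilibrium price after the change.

Before the shock: 765 - 3p = 3p - 27 ⇒ 792 = 6p ⇒ p = 132, Q = 369.
The shock moves the curves to Qd = 623 - 3p and Qs = 3p - 34.
New equilibrium: 623 - 3p = 3p - 34 ⇒ 657 = 6p ⇒ p = 109.5, Q = 294.5.

109.5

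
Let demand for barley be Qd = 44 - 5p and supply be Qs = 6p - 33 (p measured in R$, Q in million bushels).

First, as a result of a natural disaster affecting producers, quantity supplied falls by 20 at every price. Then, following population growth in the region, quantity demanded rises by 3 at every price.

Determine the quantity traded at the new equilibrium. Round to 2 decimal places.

1.55

Before the shock: 44 - 5p = 6p - 33 ⇒ 77 = 11p ⇒ p = 7, Q = 9.
The shock moves the curves to Qd = 47 - 5p and Qs = 6p - 53.
Equate the new curves: 47 - 5p = 6p - 53, giving 100 = 11p, p = 100/11 ≈ 9.0909, Q = 17/11 ≈ 1.5455.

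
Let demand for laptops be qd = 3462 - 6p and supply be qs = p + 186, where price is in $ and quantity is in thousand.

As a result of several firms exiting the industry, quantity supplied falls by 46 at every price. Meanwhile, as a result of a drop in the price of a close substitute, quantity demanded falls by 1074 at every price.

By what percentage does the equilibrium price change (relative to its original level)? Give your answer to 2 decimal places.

Initially, 3462 - 6p = p + 186, so 3276 = 7p and p = 468, q = 654.
The new curves are qd = 2388 - 6p (demand) and qs = p + 140 (supply).
Setting them equal: 2388 - 6p = p + 140 → 2248 = 7p, so p = 2248/7 ≈ 321.1429 and q = 3228/7 ≈ 461.1429.
%Δp = (321.1429 − 468) / 468 × 100 = -31.38%.

-31.38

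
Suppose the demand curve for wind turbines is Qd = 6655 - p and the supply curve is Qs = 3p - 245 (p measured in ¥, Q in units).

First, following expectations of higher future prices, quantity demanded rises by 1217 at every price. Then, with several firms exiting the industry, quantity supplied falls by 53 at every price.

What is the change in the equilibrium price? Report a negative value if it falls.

+317.5

Solve the original market: 6655 - p = 3p - 245, hence p = 1725 and Q = 4930.
With the change applied: demand Qd = 7872 - p, supply Qs = 3p - 298.
Equate the new curves: 7872 - p = 3p - 298, giving 8170 = 4p, p = 2042.5, Q = 5829.5.
Δp = 2042.5 − 1725 = +317.5.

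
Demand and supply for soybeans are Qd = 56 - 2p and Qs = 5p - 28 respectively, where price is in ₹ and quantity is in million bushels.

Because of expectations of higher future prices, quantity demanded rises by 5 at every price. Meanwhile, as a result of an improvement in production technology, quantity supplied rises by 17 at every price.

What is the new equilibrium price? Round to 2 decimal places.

Before the shock: 56 - 2p = 5p - 28 ⇒ 84 = 7p ⇒ p = 12, Q = 32.
The shock moves the curves to Qd = 61 - 2p and Qs = 5p - 11.
Setting them equal: 61 - 2p = 5p - 11 → 72 = 7p, so p = 72/7 ≈ 10.2857 and Q = 283/7 ≈ 40.4286.

10.29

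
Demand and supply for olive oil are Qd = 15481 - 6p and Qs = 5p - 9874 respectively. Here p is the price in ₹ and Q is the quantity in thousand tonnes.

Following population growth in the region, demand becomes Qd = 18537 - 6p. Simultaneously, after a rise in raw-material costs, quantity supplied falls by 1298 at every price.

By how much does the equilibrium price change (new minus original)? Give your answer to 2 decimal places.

+395.82

Initially, 15481 - 6p = 5p - 9874, so 25355 = 11p and p = 2305, Q = 1651.
The shock moves the curves to Qd = 18537 - 6p and Qs = 5p - 11172.
Equate the new curves: 18537 - 6p = 5p - 11172, giving 29709 = 11p, p = 29709/11 ≈ 2700.8182, Q = 25653/11 ≈ 2332.0909.
Δp = 2700.8182 − 2305 = +395.82.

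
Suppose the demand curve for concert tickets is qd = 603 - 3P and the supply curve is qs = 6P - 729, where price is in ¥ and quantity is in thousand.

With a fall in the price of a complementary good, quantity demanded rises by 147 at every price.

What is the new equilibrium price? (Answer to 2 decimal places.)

164.33

Initially, 603 - 3P = 6P - 729, so 1332 = 9P and P = 148, q = 159.
With the change applied: demand qd = 750 - 3P, supply qs = 6P - 729.
New equilibrium: 750 - 3P = 6P - 729 ⇒ 1479 = 9P ⇒ P = 493/3 ≈ 164.3333, q = 257.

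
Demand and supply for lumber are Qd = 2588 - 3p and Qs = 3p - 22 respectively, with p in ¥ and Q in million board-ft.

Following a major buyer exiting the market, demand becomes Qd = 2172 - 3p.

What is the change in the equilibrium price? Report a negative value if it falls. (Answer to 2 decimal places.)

Initially, 2588 - 3p = 3p - 22, so 2610 = 6p and p = 435, Q = 1283.
After the shift, demand is Qd = 2172 - 3p and supply is Qs = 3p - 22.
New equilibrium: 2172 - 3p = 3p - 22 ⇒ 2194 = 6p ⇒ p = 1097/3 ≈ 365.6667, Q = 1075.
Δp = 365.6667 − 435 = -69.33.

-69.33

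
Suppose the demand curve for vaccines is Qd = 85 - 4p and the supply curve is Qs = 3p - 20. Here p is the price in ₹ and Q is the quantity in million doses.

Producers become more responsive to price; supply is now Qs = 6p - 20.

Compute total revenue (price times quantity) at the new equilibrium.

451.5

Before the shock: 85 - 4p = 3p - 20 ⇒ 105 = 7p ⇒ p = 15, Q = 25.
With the change applied: demand Qd = 85 - 4p, supply Qs = 6p - 20.
New equilibrium: 85 - 4p = 6p - 20 ⇒ 105 = 10p ⇒ p = 10.5, Q = 43.
New expenditure = 10.5 × 43 = 451.5.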